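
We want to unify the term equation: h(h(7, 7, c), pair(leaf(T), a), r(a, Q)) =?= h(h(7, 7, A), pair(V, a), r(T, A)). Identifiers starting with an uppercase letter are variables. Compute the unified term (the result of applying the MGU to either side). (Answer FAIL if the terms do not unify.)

Decompose h/3: h(7, 7, c) =?= h(7, 7, A),  pair(leaf(T), a) =?= pair(V, a),  r(a, Q) =?= r(T, A).
Decompose h/3: 7 =?= 7,  7 =?= 7,  c =?= A.
Delete trivial equation 7 =?= 7.
Delete trivial equation 7 =?= 7.
Bind A := c; substituting into the one remaining equation that mentions A gives: r(a, Q) =?= r(T, c).
Decompose pair/2: leaf(T) =?= V,  a =?= a.
Bind V := leaf(T); no other remaining equation mentions V.
Delete trivial equation a =?= a.
Decompose r/2: a =?= T,  Q =?= c.
Bind T := a; no other remaining equation mentions T. Substituting into the earlier binding gives V := leaf(a).
Bind Q := c.
Applying the MGU to either side gives h(h(7, 7, c), pair(leaf(a), a), r(a, c)).

h(h(7, 7, c), pair(leaf(a), a), r(a, c))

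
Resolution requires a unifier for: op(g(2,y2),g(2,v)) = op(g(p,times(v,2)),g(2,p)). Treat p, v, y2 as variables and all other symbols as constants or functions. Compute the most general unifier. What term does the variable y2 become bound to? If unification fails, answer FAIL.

Decompose op/2: g(2,y2) = g(p,times(v,2)),  g(2,v) = g(2,p).
Decompose g/2: 2 = p,  y2 = times(v,2).
Bind p := 2; substituting into the one remaining equation that mentions p gives: g(2,v) = g(2,2).
Bind y2 := times(v,2); no other remaining equation mentions y2.
Decompose g/2: 2 = 2,  v = 2.
Delete trivial equation 2 = 2.
Bind v := 2. Substituting into the earlier binding gives y2 := times(2,2).
MGU = { p -> 2, y2 -> times(2,2), v -> 2 }, so y2 -> times(2,2).

times(2,2)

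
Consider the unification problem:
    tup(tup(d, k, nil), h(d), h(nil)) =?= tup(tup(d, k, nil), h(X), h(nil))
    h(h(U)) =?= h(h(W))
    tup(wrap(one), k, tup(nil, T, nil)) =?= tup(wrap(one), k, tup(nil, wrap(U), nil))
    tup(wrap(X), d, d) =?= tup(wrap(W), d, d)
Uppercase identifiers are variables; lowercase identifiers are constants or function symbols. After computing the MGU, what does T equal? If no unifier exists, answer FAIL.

wrap(d)

Decompose tup/3: tup(d, k, nil) =?= tup(d, k, nil),  h(d) =?= h(X),  h(nil) =?= h(nil).
Delete trivial equation tup(d, k, nil) =?= tup(d, k, nil).
Decompose h/1: d =?= X.
Bind X := d; substituting into the one remaining equation that mentions X gives: tup(wrap(d), d, d) =?= tup(wrap(W), d, d).
Delete trivial equation h(nil) =?= h(nil).
Decompose h/1: h(U) =?= h(W).
Decompose h/1: U =?= W.
Bind U := W; substituting into the one remaining equation that mentions U gives: tup(wrap(one), k, tup(nil, T, nil)) =?= tup(wrap(one), k, tup(nil, wrap(W), nil)).
Decompose tup/3: wrap(one) =?= wrap(one),  k =?= k,  tup(nil, T, nil) =?= tup(nil, wrap(W), nil).
Delete trivial equation wrap(one) =?= wrap(one).
Delete trivial equation k =?= k.
Decompose tup/3: nil =?= nil,  T =?= wrap(W),  nil =?= nil.
Delete trivial equation nil =?= nil.
Bind T := wrap(W); no other remaining equation mentions T.
Delete trivial equation nil =?= nil.
Decompose tup/3: wrap(d) =?= wrap(W),  d =?= d,  d =?= d.
Decompose wrap/1: d =?= W.
Bind W := d; no other remaining equation mentions W. Substituting into the earlier bindings gives U := d, T := wrap(d).
Delete trivial equation d =?= d.
Delete trivial equation d =?= d.
MGU = { X -> d, U -> d, T -> wrap(d), W -> d }, so T -> wrap(d).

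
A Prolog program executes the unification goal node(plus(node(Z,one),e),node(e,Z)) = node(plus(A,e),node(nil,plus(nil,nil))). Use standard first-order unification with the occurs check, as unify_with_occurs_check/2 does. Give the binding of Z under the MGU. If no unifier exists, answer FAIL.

FAIL

Decompose node/2: plus(node(Z,one),e) = plus(A,e),  node(e,Z) = node(nil,plus(nil,nil)).
Decompose plus/2: node(Z,one) = A,  e = e.
Bind A := node(Z,one); no other remaining equation mentions A.
Delete trivial equation e = e.
Decompose node/2: e = nil,  Z = plus(nil,nil).
Clash: constants e and nil differ; no unifier exists.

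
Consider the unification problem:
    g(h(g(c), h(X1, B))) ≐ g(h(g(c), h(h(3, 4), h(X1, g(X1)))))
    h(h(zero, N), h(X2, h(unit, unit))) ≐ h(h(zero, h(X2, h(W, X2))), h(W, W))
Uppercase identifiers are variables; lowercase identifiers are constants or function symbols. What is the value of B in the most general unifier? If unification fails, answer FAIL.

Decompose g/1: h(g(c), h(X1, B)) ≐ h(g(c), h(h(3, 4), h(X1, g(X1)))).
Decompose h/2: g(c) ≐ g(c),  h(X1, B) ≐ h(h(3, 4), h(X1, g(X1))).
Delete trivial equation g(c) ≐ g(c).
Decompose h/2: X1 ≐ h(3, 4),  B ≐ h(X1, g(X1)).
Bind X1 := h(3, 4); substituting into the one remaining equation that mentions X1 gives: B ≐ h(h(3, 4), g(h(3, 4))).
Bind B := h(h(3, 4), g(h(3, 4))); no other remaining equation mentions B.
Decompose h/2: h(zero, N) ≐ h(zero, h(X2, h(W, X2))),  h(X2, h(unit, unit)) ≐ h(W, W).
Decompose h/2: zero ≐ zero,  N ≐ h(X2, h(W, X2)).
Delete trivial equation zero ≐ zero.
Bind N := h(X2, h(W, X2)); no other remaining equation mentions N.
Decompose h/2: X2 ≐ W,  h(unit, unit) ≐ W.
Bind X2 := W; no other remaining equation mentions X2. Substituting into the earlier binding gives N := h(W, h(W, W)).
Bind W := h(unit, unit). Substituting into the earlier bindings gives N := h(h(unit, unit), h(h(unit, unit), h(unit, unit))), X2 := h(unit, unit).
MGU = { X1 -> h(3, 4), B -> h(h(3, 4), g(h(3, 4))), N -> h(h(unit, unit), h(h(unit, unit), h(unit, unit))), X2 -> h(unit, unit), W -> h(unit, unit) }, so B -> h(h(3, 4), g(h(3, 4))).

h(h(3, 4), g(h(3, 4)))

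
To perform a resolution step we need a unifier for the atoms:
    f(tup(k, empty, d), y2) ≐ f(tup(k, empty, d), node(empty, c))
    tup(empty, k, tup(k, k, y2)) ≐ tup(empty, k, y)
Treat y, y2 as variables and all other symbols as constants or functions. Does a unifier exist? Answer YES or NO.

YES

Decompose f/2: tup(k, empty, d) ≐ tup(k, empty, d),  y2 ≐ node(empty, c).
Delete trivial equation tup(k, empty, d) ≐ tup(k, empty, d).
Bind y2 := node(empty, c); substituting into the remaining equation gives: tup(empty, k, tup(k, k, node(empty, c))) ≐ tup(empty, k, y).
Decompose tup/3: empty ≐ empty,  k ≐ k,  tup(k, k, node(empty, c)) ≐ y.
Delete trivial equation empty ≐ empty.
Delete trivial equation k ≐ k.
Bind y := tup(k, k, node(empty, c)).
No equations remain and no clash or occurs-check failure arose, so a unifier exists.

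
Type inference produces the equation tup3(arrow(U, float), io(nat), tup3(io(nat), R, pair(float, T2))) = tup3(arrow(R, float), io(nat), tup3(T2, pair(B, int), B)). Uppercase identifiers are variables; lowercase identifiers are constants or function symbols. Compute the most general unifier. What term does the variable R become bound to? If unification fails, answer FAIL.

Decompose tup3/3: arrow(U, float) = arrow(R, float),  io(nat) = io(nat),  tup3(io(nat), R, pair(float, T2)) = tup3(T2, pair(B, int), B).
Decompose arrow/2: U = R,  float = float.
Bind U := R; no other remaining equation mentions U.
Delete trivial equation float = float.
Delete trivial equation io(nat) = io(nat).
Decompose tup3/3: io(nat) = T2,  R = pair(B, int),  pair(float, T2) = B.
Bind T2 := io(nat); substituting into the one remaining equation that mentions T2 gives: pair(float, io(nat)) = B.
Bind R := pair(B, int); no other remaining equation mentions R. Substituting into the earlier binding gives U := pair(B, int).
Bind B := pair(float, io(nat)). Substituting into the earlier bindings gives U := pair(pair(float, io(nat)), int), R := pair(pair(float, io(nat)), int).
MGU = { U -> pair(pair(float, io(nat)), int), T2 -> io(nat), R -> pair(pair(float, io(nat)), int), B -> pair(float, io(nat)) }, so R -> pair(pair(float, io(nat)), int).

pair(pair(float, io(nat)), int)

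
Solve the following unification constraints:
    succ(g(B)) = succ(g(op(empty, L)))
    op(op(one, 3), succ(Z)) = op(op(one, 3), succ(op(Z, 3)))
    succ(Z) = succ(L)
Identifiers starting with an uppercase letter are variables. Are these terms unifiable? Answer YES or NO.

Decompose succ/1: g(B) = g(op(empty, L)).
Decompose g/1: B = op(empty, L).
Bind B := op(empty, L); no other remaining equation mentions B.
Decompose op/2: op(one, 3) = op(one, 3),  succ(Z) = succ(op(Z, 3)).
Delete trivial equation op(one, 3) = op(one, 3).
Decompose succ/1: Z = op(Z, 3).
Occurs check fails: Z occurs in op(Z, 3); the equation Z = op(Z, 3) has no finite solution.

NO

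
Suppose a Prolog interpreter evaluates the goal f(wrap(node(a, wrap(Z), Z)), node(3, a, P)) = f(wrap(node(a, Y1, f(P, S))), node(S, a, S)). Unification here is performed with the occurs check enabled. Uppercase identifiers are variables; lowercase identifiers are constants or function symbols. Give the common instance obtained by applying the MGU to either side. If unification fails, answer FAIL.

f(wrap(node(a, wrap(f(3, 3)), f(3, 3))), node(3, a, 3))

Decompose f/2: wrap(node(a, wrap(Z), Z)) = wrap(node(a, Y1, f(P, S))),  node(3, a, P) = node(S, a, S).
Decompose wrap/1: node(a, wrap(Z), Z) = node(a, Y1, f(P, S)).
Decompose node/3: a = a,  wrap(Z) = Y1,  Z = f(P, S).
Delete trivial equation a = a.
Bind Y1 := wrap(Z); no other remaining equation mentions Y1.
Bind Z := f(P, S); no other remaining equation mentions Z. Substituting into the earlier binding gives Y1 := wrap(f(P, S)).
Decompose node/3: 3 = S,  a = a,  P = S.
Bind S := 3; substituting into the one remaining equation that mentions S gives: P = 3. Substituting into the earlier bindings gives Y1 := wrap(f(P, 3)), Z := f(P, 3).
Delete trivial equation a = a.
Bind P := 3. Substituting into the earlier bindings gives Y1 := wrap(f(3, 3)), Z := f(3, 3).
Applying the MGU to either side gives f(wrap(node(a, wrap(f(3, 3)), f(3, 3))), node(3, a, 3)).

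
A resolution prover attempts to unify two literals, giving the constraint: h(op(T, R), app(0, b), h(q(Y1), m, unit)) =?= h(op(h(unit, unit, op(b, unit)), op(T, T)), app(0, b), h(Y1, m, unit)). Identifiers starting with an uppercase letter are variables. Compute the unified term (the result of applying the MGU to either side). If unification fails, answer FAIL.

FAIL

Decompose h/3: op(T, R) =?= op(h(unit, unit, op(b, unit)), op(T, T)),  app(0, b) =?= app(0, b),  h(q(Y1), m, unit) =?= h(Y1, m, unit).
Decompose op/2: T =?= h(unit, unit, op(b, unit)),  R =?= op(T, T).
Bind T := h(unit, unit, op(b, unit)); substituting into the one remaining equation that mentions T gives: R =?= op(h(unit, unit, op(b, unit)), h(unit, unit, op(b, unit))).
Bind R := op(h(unit, unit, op(b, unit)), h(unit, unit, op(b, unit))); no other remaining equation mentions R.
Delete trivial equation app(0, b) =?= app(0, b).
Decompose h/3: q(Y1) =?= Y1,  m =?= m,  unit =?= unit.
Occurs check fails: Y1 occurs in q(Y1); the equation Y1 =?= q(Y1) has no finite solution.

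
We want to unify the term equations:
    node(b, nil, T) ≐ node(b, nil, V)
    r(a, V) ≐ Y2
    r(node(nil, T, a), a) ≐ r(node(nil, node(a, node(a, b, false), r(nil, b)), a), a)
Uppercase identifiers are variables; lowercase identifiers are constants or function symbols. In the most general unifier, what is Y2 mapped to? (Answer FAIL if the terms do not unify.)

r(a, node(a, node(a, b, false), r(nil, b)))

Decompose node/3: b ≐ b,  nil ≐ nil,  T ≐ V.
Delete trivial equation b ≐ b.
Delete trivial equation nil ≐ nil.
Bind T := V; substituting into the one remaining equation that mentions T gives: r(node(nil, V, a), a) ≐ r(node(nil, node(a, node(a, b, false), r(nil, b)), a), a).
Bind Y2 := r(a, V); no other remaining equation mentions Y2.
Decompose r/2: node(nil, V, a) ≐ node(nil, node(a, node(a, b, false), r(nil, b)), a),  a ≐ a.
Decompose node/3: nil ≐ nil,  V ≐ node(a, node(a, b, false), r(nil, b)),  a ≐ a.
Delete trivial equation nil ≐ nil.
Bind V := node(a, node(a, b, false), r(nil, b)); no other remaining equation mentions V. Substituting into the earlier bindings gives T := node(a, node(a, b, false), r(nil, b)), Y2 := r(a, node(a, node(a, b, false), r(nil, b))).
Delete trivial equation a ≐ a.
Delete trivial equation a ≐ a.
MGU = { T -> node(a, node(a, b, false), r(nil, b)), Y2 -> r(a, node(a, node(a, b, false), r(nil, b))), V -> node(a, node(a, b, false), r(nil, b)) }, so Y2 -> r(a, node(a, node(a, b, false), r(nil, b))).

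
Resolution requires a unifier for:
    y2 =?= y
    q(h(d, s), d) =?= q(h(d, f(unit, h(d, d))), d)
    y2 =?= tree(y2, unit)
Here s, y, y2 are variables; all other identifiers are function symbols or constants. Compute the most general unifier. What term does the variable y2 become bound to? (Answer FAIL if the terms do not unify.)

FAIL

Bind y2 := y; substituting into the one remaining equation that mentions y2 gives: y =?= tree(y, unit).
Decompose q/2: h(d, s) =?= h(d, f(unit, h(d, d))),  d =?= d.
Decompose h/2: d =?= d,  s =?= f(unit, h(d, d)).
Delete trivial equation d =?= d.
Bind s := f(unit, h(d, d)); no other remaining equation mentions s.
Delete trivial equation d =?= d.
Occurs check fails: y occurs in tree(y, unit); the equation y =?= tree(y, unit) has no finite solution.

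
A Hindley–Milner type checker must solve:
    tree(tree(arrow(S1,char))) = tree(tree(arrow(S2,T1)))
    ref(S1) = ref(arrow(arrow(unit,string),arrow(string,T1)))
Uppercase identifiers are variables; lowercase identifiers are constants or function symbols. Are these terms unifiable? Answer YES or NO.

Decompose tree/1: tree(arrow(S1,char)) = tree(arrow(S2,T1)).
Decompose tree/1: arrow(S1,char) = arrow(S2,T1).
Decompose arrow/2: S1 = S2,  char = T1.
Bind S1 := S2; substituting into the one remaining equation that mentions S1 gives: ref(S2) = ref(arrow(arrow(unit,string),arrow(string,T1))).
Bind T1 := char; substituting into the remaining equation gives: ref(S2) = ref(arrow(arrow(unit,string),arrow(string,char))).
Decompose ref/1: S2 = arrow(arrow(unit,string),arrow(string,char)).
Bind S2 := arrow(arrow(unit,string),arrow(string,char)). Substituting into the earlier binding gives S1 := arrow(arrow(unit,string),arrow(string,char)).
No equations remain and no clash or occurs-check failure arose, so a unifier exists.

YES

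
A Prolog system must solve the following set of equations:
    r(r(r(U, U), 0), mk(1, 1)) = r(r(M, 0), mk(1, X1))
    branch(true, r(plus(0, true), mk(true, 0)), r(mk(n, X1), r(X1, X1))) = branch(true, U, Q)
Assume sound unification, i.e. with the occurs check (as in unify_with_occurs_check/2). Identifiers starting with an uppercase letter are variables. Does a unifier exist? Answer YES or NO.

YES

Decompose r/2: r(r(U, U), 0) = r(M, 0),  mk(1, 1) = mk(1, X1).
Decompose r/2: r(U, U) = M,  0 = 0.
Bind M := r(U, U); no other remaining equation mentions M.
Delete trivial equation 0 = 0.
Decompose mk/2: 1 = 1,  1 = X1.
Delete trivial equation 1 = 1.
Bind X1 := 1; substituting into the remaining equation gives: branch(true, r(plus(0, true), mk(true, 0)), r(mk(n, 1), r(1, 1))) = branch(true, U, Q).
Decompose branch/3: true = true,  r(plus(0, true), mk(true, 0)) = U,  r(mk(n, 1), r(1, 1)) = Q.
Delete trivial equation true = true.
Bind U := r(plus(0, true), mk(true, 0)); no other remaining equation mentions U. Substituting into the earlier binding gives M := r(r(plus(0, true), mk(true, 0)), r(plus(0, true), mk(true, 0))).
Bind Q := r(mk(n, 1), r(1, 1)).
No equations remain and no clash or occurs-check failure arose, so a unifier exists.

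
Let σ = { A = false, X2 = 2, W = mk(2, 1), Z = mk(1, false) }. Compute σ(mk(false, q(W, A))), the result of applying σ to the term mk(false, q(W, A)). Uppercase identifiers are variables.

mk(false, q(mk(2, 1), false))

Replace each occurrence of A with false.
Replace each occurrence of W with mk(2, 1).
Result: mk(false, q(mk(2, 1), false)).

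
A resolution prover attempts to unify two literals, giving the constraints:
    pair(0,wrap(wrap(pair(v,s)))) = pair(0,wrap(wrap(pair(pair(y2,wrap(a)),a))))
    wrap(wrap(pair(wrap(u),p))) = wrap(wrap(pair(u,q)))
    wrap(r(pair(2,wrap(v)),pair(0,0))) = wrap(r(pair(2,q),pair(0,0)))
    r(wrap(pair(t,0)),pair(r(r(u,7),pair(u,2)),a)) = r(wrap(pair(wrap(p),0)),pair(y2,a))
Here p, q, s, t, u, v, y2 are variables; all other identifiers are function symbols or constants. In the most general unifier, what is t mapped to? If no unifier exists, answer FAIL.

FAIL

Decompose pair/2: 0 = 0,  wrap(wrap(pair(v,s))) = wrap(wrap(pair(pair(y2,wrap(a)),a))).
Delete trivial equation 0 = 0.
Decompose wrap/1: wrap(pair(v,s)) = wrap(pair(pair(y2,wrap(a)),a)).
Decompose wrap/1: pair(v,s) = pair(pair(y2,wrap(a)),a).
Decompose pair/2: v = pair(y2,wrap(a)),  s = a.
Bind v := pair(y2,wrap(a)); substituting into the one remaining equation that mentions v gives: wrap(r(pair(2,wrap(pair(y2,wrap(a)))),pair(0,0))) = wrap(r(pair(2,q),pair(0,0))).
Bind s := a; no other remaining equation mentions s.
Decompose wrap/1: wrap(pair(wrap(u),p)) = wrap(pair(u,q)).
Decompose wrap/1: pair(wrap(u),p) = pair(u,q).
Decompose pair/2: wrap(u) = u,  p = q.
Occurs check fails: u occurs in wrap(u); the equation u = wrap(u) has no finite solution.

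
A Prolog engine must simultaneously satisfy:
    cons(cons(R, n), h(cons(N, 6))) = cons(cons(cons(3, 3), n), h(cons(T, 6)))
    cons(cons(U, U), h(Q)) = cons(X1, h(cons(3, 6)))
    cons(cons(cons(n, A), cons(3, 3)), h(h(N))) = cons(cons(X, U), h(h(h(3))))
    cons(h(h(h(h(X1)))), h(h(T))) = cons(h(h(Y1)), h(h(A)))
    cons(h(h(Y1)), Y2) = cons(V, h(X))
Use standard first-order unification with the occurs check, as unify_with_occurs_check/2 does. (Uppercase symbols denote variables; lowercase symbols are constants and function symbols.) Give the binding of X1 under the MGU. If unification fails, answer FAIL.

Decompose cons/2: cons(R, n) = cons(cons(3, 3), n),  h(cons(N, 6)) = h(cons(T, 6)).
Decompose cons/2: R = cons(3, 3),  n = n.
Bind R := cons(3, 3); no other remaining equation mentions R.
Delete trivial equation n = n.
Decompose h/1: cons(N, 6) = cons(T, 6).
Decompose cons/2: N = T,  6 = 6.
Bind N := T; substituting into the one remaining equation that mentions N gives: cons(cons(cons(n, A), cons(3, 3)), h(h(T))) = cons(cons(X, U), h(h(h(3)))).
Delete trivial equation 6 = 6.
Decompose cons/2: cons(U, U) = X1,  h(Q) = h(cons(3, 6)).
Bind X1 := cons(U, U); substituting into the one remaining equation that mentions X1 gives: cons(h(h(h(h(cons(U, U))))), h(h(T))) = cons(h(h(Y1)), h(h(A))).
Decompose h/1: Q = cons(3, 6).
Bind Q := cons(3, 6); no other remaining equation mentions Q.
Decompose cons/2: cons(cons(n, A), cons(3, 3)) = cons(X, U),  h(h(T)) = h(h(h(3))).
Decompose cons/2: cons(n, A) = X,  cons(3, 3) = U.
Bind X := cons(n, A); substituting into the one remaining equation that mentions X gives: cons(h(h(Y1)), Y2) = cons(V, h(cons(n, A))).
Bind U := cons(3, 3); substituting into the one remaining equation that mentions U gives: cons(h(h(h(h(cons(cons(3, 3), cons(3, 3)))))), h(h(T))) = cons(h(h(Y1)), h(h(A))). Substituting into the earlier binding gives X1 := cons(cons(3, 3), cons(3, 3)).
Decompose h/1: h(T) = h(h(3)).
Decompose h/1: T = h(3).
Bind T := h(3); substituting into the one remaining equation that mentions T gives: cons(h(h(h(h(cons(cons(3, 3), cons(3, 3)))))), h(h(h(3)))) = cons(h(h(Y1)), h(h(A))). Substituting into the earlier binding gives N := h(3).
Decompose cons/2: h(h(h(h(cons(cons(3, 3), cons(3, 3)))))) = h(h(Y1)),  h(h(h(3))) = h(h(A)).
Decompose h/1: h(h(h(cons(cons(3, 3), cons(3, 3))))) = h(Y1).
Decompose h/1: h(h(cons(cons(3, 3), cons(3, 3)))) = Y1.
Bind Y1 := h(h(cons(cons(3, 3), cons(3, 3)))); substituting into the one remaining equation that mentions Y1 gives: cons(h(h(h(h(cons(cons(3, 3), cons(3, 3)))))), Y2) = cons(V, h(cons(n, A))).
Decompose h/1: h(h(3)) = h(A).
Decompose h/1: h(3) = A.
Bind A := h(3); substituting into the remaining equation gives: cons(h(h(h(h(cons(cons(3, 3), cons(3, 3)))))), Y2) = cons(V, h(cons(n, h(3)))). Substituting into the earlier binding gives X := cons(n, h(3)).
Decompose cons/2: h(h(h(h(cons(cons(3, 3), cons(3, 3)))))) = V,  Y2 = h(cons(n, h(3))).
Bind V := h(h(h(h(cons(cons(3, 3), cons(3, 3)))))); no other remaining equation mentions V.
Bind Y2 := h(cons(n, h(3))).
MGU = { R = cons(3, 3), N = h(3), X1 = cons(cons(3, 3), cons(3, 3)), Q = cons(3, 6), X = cons(n, h(3)), U = cons(3, 3), T = h(3), Y1 = h(h(cons(cons(3, 3), cons(3, 3)))), A = h(3), V = h(h(h(h(cons(cons(3, 3), cons(3, 3)))))), Y2 = h(cons(n, h(3))) }, so X1 = cons(cons(3, 3), cons(3, 3)).

cons(cons(3, 3), cons(3, 3))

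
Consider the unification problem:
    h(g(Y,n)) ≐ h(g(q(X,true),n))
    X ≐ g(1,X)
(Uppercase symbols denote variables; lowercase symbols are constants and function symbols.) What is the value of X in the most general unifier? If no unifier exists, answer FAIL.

Decompose h/1: g(Y,n) ≐ g(q(X,true),n).
Decompose g/2: Y ≐ q(X,true),  n ≐ n.
Bind Y := q(X,true); no other remaining equation mentions Y.
Delete trivial equation n ≐ n.
Occurs check fails: X occurs in g(1,X); the equation X ≐ g(1,X) has no finite solution.

FAIL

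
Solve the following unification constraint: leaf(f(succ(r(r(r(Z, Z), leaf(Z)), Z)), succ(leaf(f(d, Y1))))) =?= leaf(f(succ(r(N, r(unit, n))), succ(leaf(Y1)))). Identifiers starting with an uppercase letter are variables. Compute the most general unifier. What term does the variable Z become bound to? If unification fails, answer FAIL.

Decompose leaf/1: f(succ(r(r(r(Z, Z), leaf(Z)), Z)), succ(leaf(f(d, Y1)))) =?= f(succ(r(N, r(unit, n))), succ(leaf(Y1))).
Decompose f/2: succ(r(r(r(Z, Z), leaf(Z)), Z)) =?= succ(r(N, r(unit, n))),  succ(leaf(f(d, Y1))) =?= succ(leaf(Y1)).
Decompose succ/1: r(r(r(Z, Z), leaf(Z)), Z) =?= r(N, r(unit, n)).
Decompose r/2: r(r(Z, Z), leaf(Z)) =?= N,  Z =?= r(unit, n).
Bind N := r(r(Z, Z), leaf(Z)); no other remaining equation mentions N.
Bind Z := r(unit, n); no other remaining equation mentions Z. Substituting into the earlier binding gives N := r(r(r(unit, n), r(unit, n)), leaf(r(unit, n))).
Decompose succ/1: leaf(f(d, Y1)) =?= leaf(Y1).
Decompose leaf/1: f(d, Y1) =?= Y1.
Occurs check fails: Y1 occurs in f(d, Y1); the equation Y1 =?= f(d, Y1) has no finite solution.

FAIL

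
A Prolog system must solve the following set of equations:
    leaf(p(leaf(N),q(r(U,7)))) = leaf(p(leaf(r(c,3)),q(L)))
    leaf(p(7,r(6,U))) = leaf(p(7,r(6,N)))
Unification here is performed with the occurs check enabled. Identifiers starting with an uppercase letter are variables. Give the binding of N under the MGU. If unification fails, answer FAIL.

r(c,3)

Decompose leaf/1: p(leaf(N),q(r(U,7))) = p(leaf(r(c,3)),q(L)).
Decompose p/2: leaf(N) = leaf(r(c,3)),  q(r(U,7)) = q(L).
Decompose leaf/1: N = r(c,3).
Bind N := r(c,3); substituting into the one remaining equation that mentions N gives: leaf(p(7,r(6,U))) = leaf(p(7,r(6,r(c,3)))).
Decompose q/1: r(U,7) = L.
Bind L := r(U,7); no other remaining equation mentions L.
Decompose leaf/1: p(7,r(6,U)) = p(7,r(6,r(c,3))).
Decompose p/2: 7 = 7,  r(6,U) = r(6,r(c,3)).
Delete trivial equation 7 = 7.
Decompose r/2: 6 = 6,  U = r(c,3).
Delete trivial equation 6 = 6.
Bind U := r(c,3). Substituting into the earlier binding gives L := r(r(c,3),7).
MGU = { N ↦ r(c,3), L ↦ r(r(c,3),7), U ↦ r(c,3) }, so N ↦ r(c,3).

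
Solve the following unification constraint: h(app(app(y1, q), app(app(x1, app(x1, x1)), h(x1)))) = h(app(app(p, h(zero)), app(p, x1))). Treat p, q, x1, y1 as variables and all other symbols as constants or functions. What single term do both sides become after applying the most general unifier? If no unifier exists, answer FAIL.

Decompose h/1: app(app(y1, q), app(app(x1, app(x1, x1)), h(x1))) = app(app(p, h(zero)), app(p, x1)).
Decompose app/2: app(y1, q) = app(p, h(zero)),  app(app(x1, app(x1, x1)), h(x1)) = app(p, x1).
Decompose app/2: y1 = p,  q = h(zero).
Bind y1 := p; no other remaining equation mentions y1.
Bind q := h(zero); no other remaining equation mentions q.
Decompose app/2: app(x1, app(x1, x1)) = p,  h(x1) = x1.
Bind p := app(x1, app(x1, x1)); no other remaining equation mentions p. Substituting into the earlier binding gives y1 := app(x1, app(x1, x1)).
Occurs check fails: x1 occurs in h(x1); the equation x1 = h(x1) has no finite solution.

FAIL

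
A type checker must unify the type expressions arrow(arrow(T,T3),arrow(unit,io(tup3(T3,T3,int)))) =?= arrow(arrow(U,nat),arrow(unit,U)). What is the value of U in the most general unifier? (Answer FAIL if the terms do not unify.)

io(tup3(nat,nat,int))

Decompose arrow/2: arrow(T,T3) =?= arrow(U,nat),  arrow(unit,io(tup3(T3,T3,int))) =?= arrow(unit,U).
Decompose arrow/2: T =?= U,  T3 =?= nat.
Bind T := U; no other remaining equation mentions T.
Bind T3 := nat; substituting into the remaining equation gives: arrow(unit,io(tup3(nat,nat,int))) =?= arrow(unit,U).
Decompose arrow/2: unit =?= unit,  io(tup3(nat,nat,int)) =?= U.
Delete trivial equation unit =?= unit.
Bind U := io(tup3(nat,nat,int)). Substituting into the earlier binding gives T := io(tup3(nat,nat,int)).
MGU = { T ↦ io(tup3(nat,nat,int)), T3 ↦ nat, U ↦ io(tup3(nat,nat,int)) }, so U ↦ io(tup3(nat,nat,int)).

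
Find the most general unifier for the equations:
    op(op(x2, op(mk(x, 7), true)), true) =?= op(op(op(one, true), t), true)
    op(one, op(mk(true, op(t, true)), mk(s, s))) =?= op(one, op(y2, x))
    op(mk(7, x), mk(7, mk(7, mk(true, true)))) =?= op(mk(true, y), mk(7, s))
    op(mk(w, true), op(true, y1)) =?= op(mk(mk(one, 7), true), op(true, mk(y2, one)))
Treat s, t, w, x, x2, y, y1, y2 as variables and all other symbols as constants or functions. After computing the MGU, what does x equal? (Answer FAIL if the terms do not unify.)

Decompose op/2: op(x2, op(mk(x, 7), true)) =?= op(op(one, true), t),  true =?= true.
Decompose op/2: x2 =?= op(one, true),  op(mk(x, 7), true) =?= t.
Bind x2 := op(one, true); no other remaining equation mentions x2.
Bind t := op(mk(x, 7), true); substituting into the one remaining equation that mentions t gives: op(one, op(mk(true, op(op(mk(x, 7), true), true)), mk(s, s))) =?= op(one, op(y2, x)).
Delete trivial equation true =?= true.
Decompose op/2: one =?= one,  op(mk(true, op(op(mk(x, 7), true), true)), mk(s, s)) =?= op(y2, x).
Delete trivial equation one =?= one.
Decompose op/2: mk(true, op(op(mk(x, 7), true), true)) =?= y2,  mk(s, s) =?= x.
Bind y2 := mk(true, op(op(mk(x, 7), true), true)); substituting into the one remaining equation that mentions y2 gives: op(mk(w, true), op(true, y1)) =?= op(mk(mk(one, 7), true), op(true, mk(mk(true, op(op(mk(x, 7), true), true)), one))).
Bind x := mk(s, s); substituting into the remaining equations gives: op(mk(7, mk(s, s)), mk(7, mk(7, mk(true, true)))) =?= op(mk(true, y), mk(7, s)),  op(mk(w, true), op(true, y1)) =?= op(mk(mk(one, 7), true), op(true, mk(mk(true, op(op(mk(mk(s, s), 7), true), true)), one))). Substituting into the earlier bindings gives t := op(mk(mk(s, s), 7), true), y2 := mk(true, op(op(mk(mk(s, s), 7), true), true)).
Decompose op/2: mk(7, mk(s, s)) =?= mk(true, y),  mk(7, mk(7, mk(true, true))) =?= mk(7, s).
Decompose mk/2: 7 =?= true,  mk(s, s) =?= y.
Clash: constants 7 and true differ; no unifier exists.

FAIL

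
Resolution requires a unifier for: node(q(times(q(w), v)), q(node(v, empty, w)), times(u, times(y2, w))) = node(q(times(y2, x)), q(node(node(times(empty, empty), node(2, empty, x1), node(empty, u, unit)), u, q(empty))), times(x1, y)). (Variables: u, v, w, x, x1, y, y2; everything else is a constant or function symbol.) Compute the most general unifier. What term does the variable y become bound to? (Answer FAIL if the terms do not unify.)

times(q(q(empty)), q(empty))

Decompose node/3: q(times(q(w), v)) = q(times(y2, x)),  q(node(v, empty, w)) = q(node(node(times(empty, empty), node(2, empty, x1), node(empty, u, unit)), u, q(empty))),  times(u, times(y2, w)) = times(x1, y).
Decompose q/1: times(q(w), v) = times(y2, x).
Decompose times/2: q(w) = y2,  v = x.
Bind y2 := q(w); substituting into the one remaining equation that mentions y2 gives: times(u, times(q(w), w)) = times(x1, y).
Bind v := x; substituting into the one remaining equation that mentions v gives: q(node(x, empty, w)) = q(node(node(times(empty, empty), node(2, empty, x1), node(empty, u, unit)), u, q(empty))).
Decompose q/1: node(x, empty, w) = node(node(times(empty, empty), node(2, empty, x1), node(empty, u, unit)), u, q(empty)).
Decompose node/3: x = node(times(empty, empty), node(2, empty, x1), node(empty, u, unit)),  empty = u,  w = q(empty).
Bind x := node(times(empty, empty), node(2, empty, x1), node(empty, u, unit)); no other remaining equation mentions x. Substituting into the earlier binding gives v := node(times(empty, empty), node(2, empty, x1), node(empty, u, unit)).
Bind u := empty; substituting into the one remaining equation that mentions u gives: times(empty, times(q(w), w)) = times(x1, y). Substituting into the earlier bindings gives v := node(times(empty, empty), node(2, empty, x1), node(empty, empty, unit)), x := node(times(empty, empty), node(2, empty, x1), node(empty, empty, unit)).
Bind w := q(empty); substituting into the remaining equation gives: times(empty, times(q(q(empty)), q(empty))) = times(x1, y). Substituting into the earlier binding gives y2 := q(q(empty)).
Decompose times/2: empty = x1,  times(q(q(empty)), q(empty)) = y.
Bind x1 := empty; no other remaining equation mentions x1. Substituting into the earlier bindings gives v := node(times(empty, empty), node(2, empty, empty), node(empty, empty, unit)), x := node(times(empty, empty), node(2, empty, empty), node(empty, empty, unit)).
Bind y := times(q(q(empty)), q(empty)).
MGU = { y2 := q(q(empty)), v := node(times(empty, empty), node(2, empty, empty), node(empty, empty, unit)), x := node(times(empty, empty), node(2, empty, empty), node(empty, empty, unit)), u := empty, w := q(empty), x1 := empty, y := times(q(q(empty)), q(empty)) }, so y := times(q(q(empty)), q(empty)).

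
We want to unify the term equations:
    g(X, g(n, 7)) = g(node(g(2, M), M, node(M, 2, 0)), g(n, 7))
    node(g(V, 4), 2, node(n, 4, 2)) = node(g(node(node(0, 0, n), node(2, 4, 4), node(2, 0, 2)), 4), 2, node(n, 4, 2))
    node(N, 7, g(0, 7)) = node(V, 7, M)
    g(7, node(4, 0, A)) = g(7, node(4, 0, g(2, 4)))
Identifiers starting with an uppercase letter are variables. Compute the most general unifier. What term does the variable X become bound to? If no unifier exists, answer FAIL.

node(g(2, g(0, 7)), g(0, 7), node(g(0, 7), 2, 0))

Decompose g/2: X = node(g(2, M), M, node(M, 2, 0)),  g(n, 7) = g(n, 7).
Bind X := node(g(2, M), M, node(M, 2, 0)); no other remaining equation mentions X.
Delete trivial equation g(n, 7) = g(n, 7).
Decompose node/3: g(V, 4) = g(node(node(0, 0, n), node(2, 4, 4), node(2, 0, 2)), 4),  2 = 2,  node(n, 4, 2) = node(n, 4, 2).
Decompose g/2: V = node(node(0, 0, n), node(2, 4, 4), node(2, 0, 2)),  4 = 4.
Bind V := node(node(0, 0, n), node(2, 4, 4), node(2, 0, 2)); substituting into the one remaining equation that mentions V gives: node(N, 7, g(0, 7)) = node(node(node(0, 0, n), node(2, 4, 4), node(2, 0, 2)), 7, M).
Delete trivial equation 4 = 4.
Delete trivial equation 2 = 2.
Delete trivial equation node(n, 4, 2) = node(n, 4, 2).
Decompose node/3: N = node(node(0, 0, n), node(2, 4, 4), node(2, 0, 2)),  7 = 7,  g(0, 7) = M.
Bind N := node(node(0, 0, n), node(2, 4, 4), node(2, 0, 2)); no other remaining equation mentions N.
Delete trivial equation 7 = 7.
Bind M := g(0, 7); no other remaining equation mentions M. Substituting into the earlier binding gives X := node(g(2, g(0, 7)), g(0, 7), node(g(0, 7), 2, 0)).
Decompose g/2: 7 = 7,  node(4, 0, A) = node(4, 0, g(2, 4)).
Delete trivial equation 7 = 7.
Decompose node/3: 4 = 4,  0 = 0,  A = g(2, 4).
Delete trivial equation 4 = 4.
Delete trivial equation 0 = 0.
Bind A := g(2, 4).
MGU = { X ↦ node(g(2, g(0, 7)), g(0, 7), node(g(0, 7), 2, 0)), V ↦ node(node(0, 0, n), node(2, 4, 4), node(2, 0, 2)), N ↦ node(node(0, 0, n), node(2, 4, 4), node(2, 0, 2)), M ↦ g(0, 7), A ↦ g(2, 4) }, so X ↦ node(g(2, g(0, 7)), g(0, 7), node(g(0, 7), 2, 0)).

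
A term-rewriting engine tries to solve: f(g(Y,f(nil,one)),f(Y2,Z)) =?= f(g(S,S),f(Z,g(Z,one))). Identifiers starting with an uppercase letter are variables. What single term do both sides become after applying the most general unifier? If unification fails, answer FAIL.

FAIL

Decompose f/2: g(Y,f(nil,one)) =?= g(S,S),  f(Y2,Z) =?= f(Z,g(Z,one)).
Decompose g/2: Y =?= S,  f(nil,one) =?= S.
Bind Y := S; no other remaining equation mentions Y.
Bind S := f(nil,one); no other remaining equation mentions S. Substituting into the earlier binding gives Y := f(nil,one).
Decompose f/2: Y2 =?= Z,  Z =?= g(Z,one).
Bind Y2 := Z; no other remaining equation mentions Y2.
Occurs check fails: Z occurs in g(Z,one); the equation Z =?= g(Z,one) has no finite solution.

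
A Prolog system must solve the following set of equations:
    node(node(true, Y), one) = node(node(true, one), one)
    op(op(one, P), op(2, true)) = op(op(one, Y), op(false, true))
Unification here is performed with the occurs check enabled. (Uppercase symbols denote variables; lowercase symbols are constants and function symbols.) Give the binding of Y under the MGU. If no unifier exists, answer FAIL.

Decompose node/2: node(true, Y) = node(true, one),  one = one.
Decompose node/2: true = true,  Y = one.
Delete trivial equation true = true.
Bind Y := one; substituting into the one remaining equation that mentions Y gives: op(op(one, P), op(2, true)) = op(op(one, one), op(false, true)).
Delete trivial equation one = one.
Decompose op/2: op(one, P) = op(one, one),  op(2, true) = op(false, true).
Decompose op/2: one = one,  P = one.
Delete trivial equation one = one.
Bind P := one; no other remaining equation mentions P.
Decompose op/2: 2 = false,  true = true.
Clash: constants 2 and false differ; no unifier exists.

FAIL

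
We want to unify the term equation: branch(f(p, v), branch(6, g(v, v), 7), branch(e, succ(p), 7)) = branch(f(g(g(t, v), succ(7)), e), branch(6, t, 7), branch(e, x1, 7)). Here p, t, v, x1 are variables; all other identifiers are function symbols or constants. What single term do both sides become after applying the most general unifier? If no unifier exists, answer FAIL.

branch(f(g(g(g(e, e), e), succ(7)), e), branch(6, g(e, e), 7), branch(e, succ(g(g(g(e, e), e), succ(7))), 7))

Decompose branch/3: f(p, v) = f(g(g(t, v), succ(7)), e),  branch(6, g(v, v), 7) = branch(6, t, 7),  branch(e, succ(p), 7) = branch(e, x1, 7).
Decompose f/2: p = g(g(t, v), succ(7)),  v = e.
Bind p := g(g(t, v), succ(7)); substituting into the one remaining equation that mentions p gives: branch(e, succ(g(g(t, v), succ(7))), 7) = branch(e, x1, 7).
Bind v := e; substituting into the remaining equations gives: branch(6, g(e, e), 7) = branch(6, t, 7),  branch(e, succ(g(g(t, e), succ(7))), 7) = branch(e, x1, 7). Substituting into the earlier binding gives p := g(g(t, e), succ(7)).
Decompose branch/3: 6 = 6,  g(e, e) = t,  7 = 7.
Delete trivial equation 6 = 6.
Bind t := g(e, e); substituting into the one remaining equation that mentions t gives: branch(e, succ(g(g(g(e, e), e), succ(7))), 7) = branch(e, x1, 7). Substituting into the earlier binding gives p := g(g(g(e, e), e), succ(7)).
Delete trivial equation 7 = 7.
Decompose branch/3: e = e,  succ(g(g(g(e, e), e), succ(7))) = x1,  7 = 7.
Delete trivial equation e = e.
Bind x1 := succ(g(g(g(e, e), e), succ(7))); no other remaining equation mentions x1.
Delete trivial equation 7 = 7.
Applying the MGU to either side gives branch(f(g(g(g(e, e), e), succ(7)), e), branch(6, g(e, e), 7), branch(e, succ(g(g(g(e, e), e), succ(7))), 7)).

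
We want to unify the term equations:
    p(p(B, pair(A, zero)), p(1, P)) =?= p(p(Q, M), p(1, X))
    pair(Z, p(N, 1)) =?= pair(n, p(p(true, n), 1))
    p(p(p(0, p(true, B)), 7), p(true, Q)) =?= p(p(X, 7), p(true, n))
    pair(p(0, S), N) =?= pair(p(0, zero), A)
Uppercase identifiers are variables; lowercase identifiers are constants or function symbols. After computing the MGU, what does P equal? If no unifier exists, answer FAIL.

p(0, p(true, n))

Decompose p/2: p(B, pair(A, zero)) =?= p(Q, M),  p(1, P) =?= p(1, X).
Decompose p/2: B =?= Q,  pair(A, zero) =?= M.
Bind B := Q; substituting into the one remaining equation that mentions B gives: p(p(p(0, p(true, Q)), 7), p(true, Q)) =?= p(p(X, 7), p(true, n)).
Bind M := pair(A, zero); no other remaining equation mentions M.
Decompose p/2: 1 =?= 1,  P =?= X.
Delete trivial equation 1 =?= 1.
Bind P := X; no other remaining equation mentions P.
Decompose pair/2: Z =?= n,  p(N, 1) =?= p(p(true, n), 1).
Bind Z := n; no other remaining equation mentions Z.
Decompose p/2: N =?= p(true, n),  1 =?= 1.
Bind N := p(true, n); substituting into the one remaining equation that mentions N gives: pair(p(0, S), p(true, n)) =?= pair(p(0, zero), A).
Delete trivial equation 1 =?= 1.
Decompose p/2: p(p(0, p(true, Q)), 7) =?= p(X, 7),  p(true, Q) =?= p(true, n).
Decompose p/2: p(0, p(true, Q)) =?= X,  7 =?= 7.
Bind X := p(0, p(true, Q)); no other remaining equation mentions X. Substituting into the earlier binding gives P := p(0, p(true, Q)).
Delete trivial equation 7 =?= 7.
Decompose p/2: true =?= true,  Q =?= n.
Delete trivial equation true =?= true.
Bind Q := n; no other remaining equation mentions Q. Substituting into the earlier bindings gives B := n, P := p(0, p(true, n)), X := p(0, p(true, n)).
Decompose pair/2: p(0, S) =?= p(0, zero),  p(true, n) =?= A.
Decompose p/2: 0 =?= 0,  S =?= zero.
Delete trivial equation 0 =?= 0.
Bind S := zero; no other remaining equation mentions S.
Bind A := p(true, n). Substituting into the earlier binding gives M := pair(p(true, n), zero).
MGU = { B ↦ n, M ↦ pair(p(true, n), zero), P ↦ p(0, p(true, n)), Z ↦ n, N ↦ p(true, n), X ↦ p(0, p(true, n)), Q ↦ n, S ↦ zero, A ↦ p(true, n) }, so P ↦ p(0, p(true, n)).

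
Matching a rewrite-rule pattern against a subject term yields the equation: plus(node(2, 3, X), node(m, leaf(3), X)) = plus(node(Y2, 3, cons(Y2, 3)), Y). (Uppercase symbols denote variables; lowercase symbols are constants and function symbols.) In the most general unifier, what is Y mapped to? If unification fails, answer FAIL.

Decompose plus/2: node(2, 3, X) = node(Y2, 3, cons(Y2, 3)),  node(m, leaf(3), X) = Y.
Decompose node/3: 2 = Y2,  3 = 3,  X = cons(Y2, 3).
Bind Y2 := 2; substituting into the one remaining equation that mentions Y2 gives: X = cons(2, 3).
Delete trivial equation 3 = 3.
Bind X := cons(2, 3); substituting into the remaining equation gives: node(m, leaf(3), cons(2, 3)) = Y.
Bind Y := node(m, leaf(3), cons(2, 3)).
MGU = { Y2 := 2, X := cons(2, 3), Y := node(m, leaf(3), cons(2, 3)) }, so Y := node(m, leaf(3), cons(2, 3)).

node(m, leaf(3), cons(2, 3))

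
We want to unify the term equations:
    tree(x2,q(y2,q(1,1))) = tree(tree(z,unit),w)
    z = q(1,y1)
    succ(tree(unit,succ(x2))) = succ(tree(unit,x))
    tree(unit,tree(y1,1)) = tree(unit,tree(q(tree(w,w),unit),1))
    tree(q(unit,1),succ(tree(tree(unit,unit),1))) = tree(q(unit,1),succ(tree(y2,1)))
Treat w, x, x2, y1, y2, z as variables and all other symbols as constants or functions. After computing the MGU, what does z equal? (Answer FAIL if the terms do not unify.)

q(1,q(tree(q(tree(unit,unit),q(1,1)),q(tree(unit,unit),q(1,1))),unit))

Decompose tree/2: x2 = tree(z,unit),  q(y2,q(1,1)) = w.
Bind x2 := tree(z,unit); substituting into the one remaining equation that mentions x2 gives: succ(tree(unit,succ(tree(z,unit)))) = succ(tree(unit,x)).
Bind w := q(y2,q(1,1)); substituting into the one remaining equation that mentions w gives: tree(unit,tree(y1,1)) = tree(unit,tree(q(tree(q(y2,q(1,1)),q(y2,q(1,1))),unit),1)).
Bind z := q(1,y1); substituting into the one remaining equation that mentions z gives: succ(tree(unit,succ(tree(q(1,y1),unit)))) = succ(tree(unit,x)). Substituting into the earlier binding gives x2 := tree(q(1,y1),unit).
Decompose succ/1: tree(unit,succ(tree(q(1,y1),unit))) = tree(unit,x).
Decompose tree/2: unit = unit,  succ(tree(q(1,y1),unit)) = x.
Delete trivial equation unit = unit.
Bind x := succ(tree(q(1,y1),unit)); no other remaining equation mentions x.
Decompose tree/2: unit = unit,  tree(y1,1) = tree(q(tree(q(y2,q(1,1)),q(y2,q(1,1))),unit),1).
Delete trivial equation unit = unit.
Decompose tree/2: y1 = q(tree(q(y2,q(1,1)),q(y2,q(1,1))),unit),  1 = 1.
Bind y1 := q(tree(q(y2,q(1,1)),q(y2,q(1,1))),unit); no other remaining equation mentions y1. Substituting into the earlier bindings gives x2 := tree(q(1,q(tree(q(y2,q(1,1)),q(y2,q(1,1))),unit)),unit), z := q(1,q(tree(q(y2,q(1,1)),q(y2,q(1,1))),unit)), x := succ(tree(q(1,q(tree(q(y2,q(1,1)),q(y2,q(1,1))),unit)),unit)).
Delete trivial equation 1 = 1.
Decompose tree/2: q(unit,1) = q(unit,1),  succ(tree(tree(unit,unit),1)) = succ(tree(y2,1)).
Delete trivial equation q(unit,1) = q(unit,1).
Decompose succ/1: tree(tree(unit,unit),1) = tree(y2,1).
Decompose tree/2: tree(unit,unit) = y2,  1 = 1.
Bind y2 := tree(unit,unit); no other remaining equation mentions y2. Substituting into the earlier bindings gives x2 := tree(q(1,q(tree(q(tree(unit,unit),q(1,1)),q(tree(unit,unit),q(1,1))),unit)),unit), w := q(tree(unit,unit),q(1,1)), z := q(1,q(tree(q(tree(unit,unit),q(1,1)),q(tree(unit,unit),q(1,1))),unit)), x := succ(tree(q(1,q(tree(q(tree(unit,unit),q(1,1)),q(tree(unit,unit),q(1,1))),unit)),unit)), y1 := q(tree(q(tree(unit,unit),q(1,1)),q(tree(unit,unit),q(1,1))),unit).
Delete trivial equation 1 = 1.
MGU = { x2 := tree(q(1,q(tree(q(tree(unit,unit),q(1,1)),q(tree(unit,unit),q(1,1))),unit)),unit), w := q(tree(unit,unit),q(1,1)), z := q(1,q(tree(q(tree(unit,unit),q(1,1)),q(tree(unit,unit),q(1,1))),unit)), x := succ(tree(q(1,q(tree(q(tree(unit,unit),q(1,1)),q(tree(unit,unit),q(1,1))),unit)),unit)), y1 := q(tree(q(tree(unit,unit),q(1,1)),q(tree(unit,unit),q(1,1))),unit), y2 := tree(unit,unit) }, so z := q(1,q(tree(q(tree(unit,unit),q(1,1)),q(tree(unit,unit),q(1,1))),unit)).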